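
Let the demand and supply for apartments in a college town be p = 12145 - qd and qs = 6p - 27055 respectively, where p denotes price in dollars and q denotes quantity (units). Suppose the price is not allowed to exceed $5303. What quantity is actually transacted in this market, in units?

Rearranging demand gives qd = 12145 - p. Equilibrium: 12145 - p = 6p - 27055, so 39200 = 7p and p* = 5600, q* = 6545.
Since 5303 < 5600, the ceiling is binding.
At p = 5303: qd = 12145 - 5303 = 6842 and qs = 6·5303 - 27055 = 4763.
The quantity actually transacted is the short side, supply: 4763.

4763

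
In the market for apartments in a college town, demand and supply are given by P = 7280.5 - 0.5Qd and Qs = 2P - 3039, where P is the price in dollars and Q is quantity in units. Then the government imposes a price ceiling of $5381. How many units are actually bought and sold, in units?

Rearranging demand gives Qd = 14561 - 2P. Without the control the market clears where 14561 - 2P = 2P - 3039, i.e. P* = 4400 and Q* = 5761.
The ceiling of 5381 is above the equilibrium price 4400, so it is not binding; the market clears at P* = 4400, Q* = 5761.

5761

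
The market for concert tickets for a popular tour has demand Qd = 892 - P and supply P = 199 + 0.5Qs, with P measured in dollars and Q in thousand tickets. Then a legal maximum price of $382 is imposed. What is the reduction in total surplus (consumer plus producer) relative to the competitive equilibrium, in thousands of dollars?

6912

Rearranging supply gives Qs = 2P - 398. Equilibrium: 892 - P = 2P - 398, so 1290 = 3P and P* = 430, Q* = 462.
The ceiling of 382 is below the equilibrium price 430, so it binds.
At P = 382: Qd = 892 - 382 = 510 and Qs = 2·382 - 398 = 366.
Quantity traded falls to 366. At Q = 366 the demand price is 892 - 366 = 526 and the supply price is (398 + 366)/2 = 382.
Deadweight loss = ½ · (526 - 382) · (462 - 366) = ½ · 144 · 96 = 6912.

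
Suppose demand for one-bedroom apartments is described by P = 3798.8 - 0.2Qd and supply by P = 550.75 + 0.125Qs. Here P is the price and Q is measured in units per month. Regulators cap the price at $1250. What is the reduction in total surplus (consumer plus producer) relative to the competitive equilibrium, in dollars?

3146000

Rearranging demand gives Qd = 18994 - 5P; rearranging supply gives Qs = 8P - 4406. Without the control the market clears where 18994 - 5P = 8P - 4406, i.e. P* = 1800 and Q* = 9994.
Because the ceiling (1250) lies below the market-clearing price, it is binding.
At P = 1250: Qd = 18994 - 5·1250 = 12744 and Qs = 8·1250 - 4406 = 5594.
Quantity traded falls to 5594. At Q = 5594 the demand price is (18994 - 5594)/5 = 2680 and the supply price is (4406 + 5594)/8 = 1250.
Deadweight loss = ½ · (2680 - 1250) · (9994 - 5594) = ½ · 1430 · 4400 = 3146000.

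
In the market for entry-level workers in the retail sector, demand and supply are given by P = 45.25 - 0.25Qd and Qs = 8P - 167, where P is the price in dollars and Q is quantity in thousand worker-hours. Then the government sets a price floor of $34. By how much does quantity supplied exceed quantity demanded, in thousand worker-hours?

60

Rearranging demand gives Qd = 181 - 4P. Without the control the market clears where 181 - 4P = 8P - 167, i.e. P* = 29 and Q* = 65.
Because the floor (34) lies above the market-clearing price, it is binding.
At P = 34: Qd = 181 - 4·34 = 45 and Qs = 8·34 - 167 = 105.
Surplus = Qs - Qd = 105 - 45 = 60.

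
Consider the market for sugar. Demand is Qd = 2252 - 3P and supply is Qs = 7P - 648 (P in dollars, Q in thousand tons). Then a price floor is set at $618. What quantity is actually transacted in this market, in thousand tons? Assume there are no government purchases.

In a free market, 2252 - 3P = 7P - 648 gives the equilibrium P* = 290, Q* = 1382.
Because the floor (618) lies above the market-clearing price, it is binding.
At P = 618: Qd = 2252 - 3·618 = 398 and Qs = 7·618 - 648 = 3678.
The quantity actually transacted is the short side, demand: 398.

398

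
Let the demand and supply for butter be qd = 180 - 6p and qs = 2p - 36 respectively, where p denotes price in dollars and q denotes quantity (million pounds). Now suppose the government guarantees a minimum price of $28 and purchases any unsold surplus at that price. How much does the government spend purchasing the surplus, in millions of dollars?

Equilibrium: 180 - 6p = 2p - 36, so 216 = 8p and p* = 27, q* = 18.
The floor of 28 is above the equilibrium price 27, so it binds.
At p = 28: qd = 180 - 6·28 = 12 and qs = 2·28 - 36 = 20.
Surplus = qs - qd = 8.
Government expenditure = surplus × support price = 8 × 28 = 224.

224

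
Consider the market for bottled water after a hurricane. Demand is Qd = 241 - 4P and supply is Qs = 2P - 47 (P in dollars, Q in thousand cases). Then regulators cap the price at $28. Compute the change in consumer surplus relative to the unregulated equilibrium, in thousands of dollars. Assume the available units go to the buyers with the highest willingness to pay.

-20

Equilibrium: 241 - 4P = 2P - 47, so 288 = 6P and P* = 48, Q* = 49.
Because the ceiling (28) lies below the market-clearing price, it is binding.
At P = 28: Qd = 241 - 4·28 = 129 and Qs = 2·28 - 47 = 9.
Consumer surplus without the control is ½ · (60.25 - 48) · 49 = 300.125.
With the ceiling, 9 units are sold at 28 (assume they go to the highest-value buyers). The demand price at Q = 9 is 58, so CS = ½ · [(60.25 - 28) + (58 - 28)] · 9 = 280.125.
Change in consumer surplus = 280.125 - 300.125 = -20.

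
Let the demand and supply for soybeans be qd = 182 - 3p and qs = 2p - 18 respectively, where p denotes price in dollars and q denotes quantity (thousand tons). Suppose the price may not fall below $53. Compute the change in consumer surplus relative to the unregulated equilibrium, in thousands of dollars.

Equilibrium: 182 - 3p = 2p - 18, so 200 = 5p and p* = 40, q* = 62.
The floor of 53 is above the equilibrium price 40, so it binds.
At p = 53: qd = 182 - 3·53 = 23 and qs = 2·53 - 18 = 88.
Consumer surplus without the control is ½ · (182/3 - 40) · 62 = 1922/3.
With the floor, consumers buy 23 units at 53, so CS = ½ · (182/3 - 53) · 23 = 529/6.
Change in consumer surplus = 529/6 - 1922/3 = -552.5.

-552.5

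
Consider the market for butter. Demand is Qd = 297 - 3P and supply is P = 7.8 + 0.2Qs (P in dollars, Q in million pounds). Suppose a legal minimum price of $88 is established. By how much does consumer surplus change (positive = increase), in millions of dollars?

Rearranging supply gives Qs = 5P - 39. Without the control the market clears where 297 - 3P = 5P - 39, i.e. P* = 42 and Q* = 171.
The floor of 88 is above the equilibrium price 42, so it binds.
At P = 88: Qd = 297 - 3·88 = 33 and Qs = 5·88 - 39 = 401.
Consumer surplus without the control is ½ · (99 - 42) · 171 = 4873.5.
With the floor, consumers buy 33 units at 88, so CS = ½ · (99 - 88) · 33 = 181.5.
Change in consumer surplus = 181.5 - 4873.5 = -4692.

-4692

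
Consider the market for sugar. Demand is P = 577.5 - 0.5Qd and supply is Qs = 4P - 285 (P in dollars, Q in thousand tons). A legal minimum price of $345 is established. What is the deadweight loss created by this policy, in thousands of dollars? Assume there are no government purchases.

16537.5

Rearranging demand gives Qd = 1155 - 2P. Without the control the market clears where 1155 - 2P = 4P - 285, i.e. P* = 240 and Q* = 675.
Since 345 > 240, the floor is binding.
At P = 345: Qd = 1155 - 2·345 = 465 and Qs = 4·345 - 285 = 1095.
Quantity traded falls to 465. At Q = 465 the demand price is (1155 - 465)/2 = 345 and the supply price is (285 + 465)/4 = 187.5.
Deadweight loss = ½ · (345 - 187.5) · (675 - 465) = ½ · 157.5 · 210 = 16537.5.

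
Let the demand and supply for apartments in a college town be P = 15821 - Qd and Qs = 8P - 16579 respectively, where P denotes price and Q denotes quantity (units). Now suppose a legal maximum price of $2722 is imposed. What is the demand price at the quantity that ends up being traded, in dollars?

10624

Rearranging demand gives Qd = 15821 - P. In a free market, 15821 - P = 8P - 16579 gives the equilibrium P* = 3600, Q* = 12221.
Because the ceiling (2722) lies below the market-clearing price, it is binding.
At P = 2722: Qd = 15821 - 2722 = 13099 and Qs = 8·2722 - 16579 = 5197.
Only 5197 units reach the market. On the demand curve, the marginal buyer's willingness to pay at Q = 5197 is (15821 - 5197) = 10624.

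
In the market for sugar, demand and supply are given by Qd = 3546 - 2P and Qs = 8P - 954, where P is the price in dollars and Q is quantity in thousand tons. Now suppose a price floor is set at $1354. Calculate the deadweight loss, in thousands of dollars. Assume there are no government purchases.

Setting quantity demanded equal to quantity supplied, 3546 - 2P = 8P - 954, gives P* = 450 and Q* = 2646.
Since 1354 > 450, the floor is binding.
At P = 1354: Qd = 3546 - 2·1354 = 838 and Qs = 8·1354 - 954 = 9878.
Quantity traded falls to 838. At Q = 838 the demand price is (3546 - 838)/2 = 1354 and the supply price is (954 + 838)/8 = 224.
Deadweight loss = ½ · (1354 - 224) · (2646 - 838) = ½ · 1130 · 1808 = 1021520.

1021520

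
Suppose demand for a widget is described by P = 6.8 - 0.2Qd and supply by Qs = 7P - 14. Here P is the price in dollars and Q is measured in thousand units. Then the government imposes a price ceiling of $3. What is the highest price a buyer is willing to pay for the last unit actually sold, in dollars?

5.4

Rearranging demand gives Qd = 34 - 5P. Without the control the market clears where 34 - 5P = 7P - 14, i.e. P* = 4 and Q* = 14.
Since 3 < 4, the ceiling is binding.
At P = 3: Qd = 34 - 5·3 = 19 and Qs = 7·3 - 14 = 7.
Only 7 units reach the market. On the demand curve, the marginal buyer's willingness to pay at Q = 7 is (34 - 7)/5 = 5.4.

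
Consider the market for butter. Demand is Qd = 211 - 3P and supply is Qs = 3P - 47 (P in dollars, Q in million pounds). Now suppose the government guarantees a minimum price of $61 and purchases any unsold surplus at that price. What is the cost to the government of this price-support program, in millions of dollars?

In a free market, 211 - 3P = 3P - 47 gives the equilibrium P* = 43, Q* = 82.
The floor of 61 is above the equilibrium price 43, so it binds.
At P = 61: Qd = 211 - 3·61 = 28 and Qs = 3·61 - 47 = 136.
Surplus = Qs - Qd = 108.
Government expenditure = surplus × support price = 108 × 61 = 6588.

6588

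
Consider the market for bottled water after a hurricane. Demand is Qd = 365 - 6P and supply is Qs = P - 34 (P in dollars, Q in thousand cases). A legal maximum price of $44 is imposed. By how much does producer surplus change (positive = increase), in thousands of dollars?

Equilibrium: 365 - 6P = P - 34, so 399 = 7P and P* = 57, Q* = 23.
Since 44 < 57, the ceiling is binding.
At P = 44: Qd = 365 - 6·44 = 101 and Qs = 44 - 34 = 10.
Producer surplus without the control is ½ · (57 - 34) · 23 = 264.5.
With the ceiling, producers sell 10 units at 44, so PS = ½ · (44 - 34) · 10 = 50.
Change in producer surplus = 50 - 264.5 = -214.5.

-214.5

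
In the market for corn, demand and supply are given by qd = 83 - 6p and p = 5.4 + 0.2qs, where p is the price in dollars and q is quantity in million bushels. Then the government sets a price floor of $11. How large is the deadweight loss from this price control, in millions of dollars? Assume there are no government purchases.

6.6

Rearranging supply gives qs = 5p - 27. Equilibrium: 83 - 6p = 5p - 27, so 110 = 11p and p* = 10, q* = 23.
Since 11 > 10, the floor is binding.
At p = 11: qd = 83 - 6·11 = 17 and qs = 5·11 - 27 = 28.
Quantity traded falls to 17. At q = 17 the demand price is (83 - 17)/6 = 11 and the supply price is (27 + 17)/5 = 8.8.
Deadweight loss = ½ · (11 - 8.8) · (23 - 17) = ½ · 2.2 · 6 = 6.6.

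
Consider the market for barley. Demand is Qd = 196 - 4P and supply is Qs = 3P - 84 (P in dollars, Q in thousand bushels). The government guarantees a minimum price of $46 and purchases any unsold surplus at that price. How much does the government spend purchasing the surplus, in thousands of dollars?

In a free market, 196 - 4P = 3P - 84 gives the equilibrium P* = 40, Q* = 36.
Since 46 > 40, the floor is binding.
At P = 46: Qd = 196 - 4·46 = 12 and Qs = 3·46 - 84 = 54.
Surplus = Qs - Qd = 42.
Government expenditure = surplus × support price = 42 × 46 = 1932.

1932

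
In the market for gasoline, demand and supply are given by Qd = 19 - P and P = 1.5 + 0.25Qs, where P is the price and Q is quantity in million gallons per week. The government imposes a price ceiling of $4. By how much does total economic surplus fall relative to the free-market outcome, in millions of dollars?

Rearranging supply gives Qs = 4P - 6. In a free market, 19 - P = 4P - 6 gives the equilibrium P* = 5, Q* = 14.
The ceiling of 4 is below the equilibrium price 5, so it binds.
At P = 4: Qd = 19 - 4 = 15 and Qs = 4·4 - 6 = 10.
Quantity traded falls to 10. At Q = 10 the demand price is 19 - 10 = 9 and the supply price is (6 + 10)/4 = 4.
Deadweight loss = ½ · (9 - 4) · (14 - 10) = ½ · 5 · 4 = 10.

10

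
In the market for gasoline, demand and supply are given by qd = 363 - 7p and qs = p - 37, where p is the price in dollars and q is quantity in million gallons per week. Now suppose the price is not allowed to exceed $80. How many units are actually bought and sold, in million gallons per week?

13

Without the control the market clears where 363 - 7p = p - 37, i.e. p* = 50 and q* = 13.
Since 80 is above p* = 50, the ceiling does not bind and the free-market outcome prevails.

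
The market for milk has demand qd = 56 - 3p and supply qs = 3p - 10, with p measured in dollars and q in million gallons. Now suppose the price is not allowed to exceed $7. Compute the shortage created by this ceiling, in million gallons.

24

Equilibrium: 56 - 3p = 3p - 10, so 66 = 6p and p* = 11, q* = 23.
Since 7 < 11, the ceiling is binding.
At p = 7: qd = 56 - 3·7 = 35 and qs = 3·7 - 10 = 11.
Shortage = qd - qs = 35 - 11 = 24.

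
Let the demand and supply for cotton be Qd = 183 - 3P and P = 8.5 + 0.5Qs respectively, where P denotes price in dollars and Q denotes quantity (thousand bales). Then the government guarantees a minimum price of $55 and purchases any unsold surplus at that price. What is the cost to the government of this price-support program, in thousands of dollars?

Rearranging supply gives Qs = 2P - 17. In a free market, 183 - 3P = 2P - 17 gives the equilibrium P* = 40, Q* = 63.
Since 55 > 40, the floor is binding.
At P = 55: Qd = 183 - 3·55 = 18 and Qs = 2·55 - 17 = 93.
Surplus = Qs - Qd = 75.
Government expenditure = surplus × support price = 75 × 55 = 4125.

4125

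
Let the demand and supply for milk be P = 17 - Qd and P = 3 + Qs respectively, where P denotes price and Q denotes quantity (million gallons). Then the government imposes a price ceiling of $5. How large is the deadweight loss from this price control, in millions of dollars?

25

Rearranging demand gives Qd = 17 - P; rearranging supply gives Qs = P - 3. In a free market, 17 - P = P - 3 gives the equilibrium P* = 10, Q* = 7.
Because the ceiling (5) lies below the market-clearing price, it is binding.
At P = 5: Qd = 17 - 5 = 12 and Qs = 5 - 3 = 2.
Quantity traded falls to 2. At Q = 2 the demand price is 17 - 2 = 15 and the supply price is 3 + 2 = 5.
Deadweight loss = ½ · (15 - 5) · (7 - 2) = ½ · 10 · 5 = 25.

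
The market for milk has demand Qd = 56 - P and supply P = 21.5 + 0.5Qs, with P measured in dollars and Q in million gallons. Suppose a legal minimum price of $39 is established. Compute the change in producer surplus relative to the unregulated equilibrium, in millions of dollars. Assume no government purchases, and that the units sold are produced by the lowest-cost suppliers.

93

Rearranging supply gives Qs = 2P - 43. Without the control the market clears where 56 - P = 2P - 43, i.e. P* = 33 and Q* = 23.
Since 39 > 33, the floor is binding.
At P = 39: Qd = 56 - 39 = 17 and Qs = 2·39 - 43 = 35.
Producer surplus without the control is ½ · (33 - 21.5) · 23 = 132.25.
With the floor, 17 units are sold at 39. The supply price at Q = 17 is 30, so PS = ½ · [(39 - 21.5) + (39 - 30)] · 17 = 225.25.
Change in producer surplus = 225.25 - 132.25 = 93.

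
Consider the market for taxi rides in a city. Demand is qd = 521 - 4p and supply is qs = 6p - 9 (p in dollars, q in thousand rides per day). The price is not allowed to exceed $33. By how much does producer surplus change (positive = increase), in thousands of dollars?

-4980

Setting quantity demanded equal to quantity supplied, 521 - 4p = 6p - 9, gives p* = 53 and q* = 309.
Since 33 < 53, the ceiling is binding.
At p = 33: qd = 521 - 4·33 = 389 and qs = 6·33 - 9 = 189.
Producer surplus without the control is ½ · (53 - 1.5) · 309 = 7956.75.
With the ceiling, producers sell 189 units at 33, so PS = ½ · (33 - 1.5) · 189 = 2976.75.
Change in producer surplus = 2976.75 - 7956.75 = -4980.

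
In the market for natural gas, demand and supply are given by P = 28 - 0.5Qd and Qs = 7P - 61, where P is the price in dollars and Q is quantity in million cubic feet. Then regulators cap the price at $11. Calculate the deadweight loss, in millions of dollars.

63

Rearranging demand gives Qd = 56 - 2P. Without the control the market clears where 56 - 2P = 7P - 61, i.e. P* = 13 and Q* = 30.
Since 11 < 13, the ceiling is binding.
At P = 11: Qd = 56 - 2·11 = 34 and Qs = 7·11 - 61 = 16.
Quantity traded falls to 16. At Q = 16 the demand price is (56 - 16)/2 = 20 and the supply price is (61 + 16)/7 = 11.
Deadweight loss = ½ · (20 - 11) · (30 - 16) = ½ · 9 · 14 = 63.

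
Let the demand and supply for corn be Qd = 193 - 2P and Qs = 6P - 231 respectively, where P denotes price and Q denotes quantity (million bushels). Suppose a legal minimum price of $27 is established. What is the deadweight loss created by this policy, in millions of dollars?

0

Without the control the market clears where 193 - 2P = 6P - 231, i.e. P* = 53 and Q* = 87.
The floor of 27 is below the equilibrium price 53, so it is not binding; the market clears at P* = 53, Q* = 87.
Since the control does not bind, no trades are prevented and deadweight loss is zero.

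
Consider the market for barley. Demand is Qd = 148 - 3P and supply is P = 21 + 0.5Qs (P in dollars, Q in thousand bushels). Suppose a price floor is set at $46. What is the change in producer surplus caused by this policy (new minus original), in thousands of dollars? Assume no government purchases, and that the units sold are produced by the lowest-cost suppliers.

Rearranging supply gives Qs = 2P - 42. Equilibrium: 148 - 3P = 2P - 42, so 190 = 5P and P* = 38, Q* = 34.
Because the floor (46) lies above the market-clearing price, it is binding.
At P = 46: Qd = 148 - 3·46 = 10 and Qs = 2·46 - 42 = 50.
Producer surplus without the control is ½ · (38 - 21) · 34 = 289.
With the floor, 10 units are sold at 46. The supply price at Q = 10 is 26, so PS = ½ · [(46 - 21) + (46 - 26)] · 10 = 225.
Change in producer surplus = 225 - 289 = -64.

-64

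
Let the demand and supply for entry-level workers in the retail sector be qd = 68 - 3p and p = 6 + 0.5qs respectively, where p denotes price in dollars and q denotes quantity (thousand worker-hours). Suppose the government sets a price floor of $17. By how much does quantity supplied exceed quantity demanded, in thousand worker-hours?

5

Rearranging supply gives qs = 2p - 12. Equilibrium: 68 - 3p = 2p - 12, so 80 = 5p and p* = 16, q* = 20.
Since 17 > 16, the floor is binding.
At p = 17: qd = 68 - 3·17 = 17 and qs = 2·17 - 12 = 22.
Surplus = qs - qd = 22 - 17 = 5.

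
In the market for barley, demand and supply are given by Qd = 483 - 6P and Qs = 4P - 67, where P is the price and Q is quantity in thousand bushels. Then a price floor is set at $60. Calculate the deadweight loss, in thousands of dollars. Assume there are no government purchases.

In a free market, 483 - 6P = 4P - 67 gives the equilibrium P* = 55, Q* = 153.
Because the floor (60) lies above the market-clearing price, it is binding.
At P = 60: Qd = 483 - 6·60 = 123 and Qs = 4·60 - 67 = 173.
Quantity traded falls to 123. At Q = 123 the demand price is (483 - 123)/6 = 60 and the supply price is (67 + 123)/4 = 47.5.
Deadweight loss = ½ · (60 - 47.5) · (153 - 123) = ½ · 12.5 · 30 = 187.5.

187.5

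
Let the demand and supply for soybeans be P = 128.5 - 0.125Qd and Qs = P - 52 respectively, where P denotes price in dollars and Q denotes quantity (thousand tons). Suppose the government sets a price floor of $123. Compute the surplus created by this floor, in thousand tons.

Rearranging demand gives Qd = 1028 - 8P. In a free market, 1028 - 8P = P - 52 gives the equilibrium P* = 120, Q* = 68.
Because the floor (123) lies above the market-clearing price, it is binding.
At P = 123: Qd = 1028 - 8·123 = 44 and Qs = 123 - 52 = 71.
Surplus = Qs - Qd = 71 - 44 = 27.

27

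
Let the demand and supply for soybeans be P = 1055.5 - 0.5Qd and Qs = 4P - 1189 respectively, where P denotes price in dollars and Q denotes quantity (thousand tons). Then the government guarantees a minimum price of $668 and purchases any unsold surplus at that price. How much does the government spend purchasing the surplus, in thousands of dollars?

472944

Rearranging demand gives Qd = 2111 - 2P. Equilibrium: 2111 - 2P = 4P - 1189, so 3300 = 6P and P* = 550, Q* = 1011.
The floor of 668 is above the equilibrium price 550, so it binds.
At P = 668: Qd = 2111 - 2·668 = 775 and Qs = 4·668 - 1189 = 1483.
Surplus = Qs - Qd = 708.
Government expenditure = surplus × support price = 708 × 668 = 472944.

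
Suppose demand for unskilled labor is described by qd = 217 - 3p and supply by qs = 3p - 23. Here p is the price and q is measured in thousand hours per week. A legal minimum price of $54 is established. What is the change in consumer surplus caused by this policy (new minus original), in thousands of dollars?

In a free market, 217 - 3p = 3p - 23 gives the equilibrium p* = 40, q* = 97.
Since 54 > 40, the floor is binding.
At p = 54: qd = 217 - 3·54 = 55 and qs = 3·54 - 23 = 139.
Consumer surplus without the control is ½ · (217/3 - 40) · 97 = 9409/6.
With the floor, consumers buy 55 units at 54, so CS = ½ · (217/3 - 54) · 55 = 3025/6.
Change in consumer surplus = 3025/6 - 9409/6 = -1064.

-1064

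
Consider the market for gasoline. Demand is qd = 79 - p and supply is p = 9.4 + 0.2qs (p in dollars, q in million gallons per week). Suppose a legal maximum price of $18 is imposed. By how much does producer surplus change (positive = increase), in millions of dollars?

-151.5

Rearranging supply gives qs = 5p - 47. In a free market, 79 - p = 5p - 47 gives the equilibrium p* = 21, q* = 58.
The ceiling of 18 is below the equilibrium price 21, so it binds.
At p = 18: qd = 79 - 18 = 61 and qs = 5·18 - 47 = 43.
Producer surplus without the control is ½ · (21 - 9.4) · 58 = 336.4.
With the ceiling, producers sell 43 units at 18, so PS = ½ · (18 - 9.4) · 43 = 184.9.
Change in producer surplus = 184.9 - 336.4 = -151.5.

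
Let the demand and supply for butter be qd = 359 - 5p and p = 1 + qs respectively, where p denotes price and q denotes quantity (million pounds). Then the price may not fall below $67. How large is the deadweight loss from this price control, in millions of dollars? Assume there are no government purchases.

735

Rearranging supply gives qs = p - 1. In a free market, 359 - 5p = p - 1 gives the equilibrium p* = 60, q* = 59.
The floor of 67 is above the equilibrium price 60, so it binds.
At p = 67: qd = 359 - 5·67 = 24 and qs = 67 - 1 = 66.
Quantity traded falls to 24. At q = 24 the demand price is (359 - 24)/5 = 67 and the supply price is 1 + 24 = 25.
Deadweight loss = ½ · (67 - 25) · (59 - 24) = ½ · 42 · 35 = 735.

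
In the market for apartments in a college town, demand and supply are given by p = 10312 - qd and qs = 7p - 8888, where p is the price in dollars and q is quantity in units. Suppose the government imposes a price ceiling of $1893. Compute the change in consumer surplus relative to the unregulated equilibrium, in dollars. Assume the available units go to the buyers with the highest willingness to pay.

Rearranging demand gives qd = 10312 - p. Equilibrium: 10312 - p = 7p - 8888, so 19200 = 8p and p* = 2400, q* = 7912.
Since 1893 < 2400, the ceiling is binding.
At p = 1893: qd = 10312 - 1893 = 8419 and qs = 7·1893 - 8888 = 4363.
Consumer surplus without the control is ½ · (10312 - 2400) · 7912 = 31299872.
With the ceiling, 4363 units are sold at 1893 (assume they go to the highest-value buyers). The demand price at q = 4363 is 5949, so CS = ½ · [(10312 - 1893) + (5949 - 1893)] · 4363 = 27214212.5.
Change in consumer surplus = 27214212.5 - 31299872 = -4085659.5.

-4085659.5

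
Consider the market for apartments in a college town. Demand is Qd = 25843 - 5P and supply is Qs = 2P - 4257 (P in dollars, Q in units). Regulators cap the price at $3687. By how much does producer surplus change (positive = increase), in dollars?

-2286490

In a free market, 25843 - 5P = 2P - 4257 gives the equilibrium P* = 4300, Q* = 4343.
Since 3687 < 4300, the ceiling is binding.
At P = 3687: Qd = 25843 - 5·3687 = 7408 and Qs = 2·3687 - 4257 = 3117.
Producer surplus without the control is ½ · (4300 - 2128.5) · 4343 = 4715412.25.
With the ceiling, producers sell 3117 units at 3687, so PS = ½ · (3687 - 2128.5) · 3117 = 2428922.25.
Change in producer surplus = 2428922.25 - 4715412.25 = -2286490.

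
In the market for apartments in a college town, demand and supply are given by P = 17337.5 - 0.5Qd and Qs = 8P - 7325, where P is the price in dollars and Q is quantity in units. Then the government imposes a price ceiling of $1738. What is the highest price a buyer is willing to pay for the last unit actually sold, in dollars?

Rearranging demand gives Qd = 34675 - 2P. Equilibrium: 34675 - 2P = 8P - 7325, so 42000 = 10P and P* = 4200, Q* = 26275.
The ceiling of 1738 is below the equilibrium price 4200, so it binds.
At P = 1738: Qd = 34675 - 2·1738 = 31199 and Qs = 8·1738 - 7325 = 6579.
Only 6579 units reach the market. On the demand curve, the marginal buyer's willingness to pay at Q = 6579 is (34675 - 6579)/2 = 14048.

14048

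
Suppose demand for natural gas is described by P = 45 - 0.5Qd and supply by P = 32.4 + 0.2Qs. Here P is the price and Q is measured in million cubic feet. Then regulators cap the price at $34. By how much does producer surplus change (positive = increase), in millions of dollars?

-26

Rearranging demand gives Qd = 90 - 2P; rearranging supply gives Qs = 5P - 162. Equilibrium: 90 - 2P = 5P - 162, so 252 = 7P and P* = 36, Q* = 18.
Because the ceiling (34) lies below the market-clearing price, it is binding.
At P = 34: Qd = 90 - 2·34 = 22 and Qs = 5·34 - 162 = 8.
Producer surplus without the control is ½ · (36 - 32.4) · 18 = 32.4.
With the ceiling, producers sell 8 units at 34, so PS = ½ · (34 - 32.4) · 8 = 6.4.
Change in producer surplus = 6.4 - 32.4 = -26.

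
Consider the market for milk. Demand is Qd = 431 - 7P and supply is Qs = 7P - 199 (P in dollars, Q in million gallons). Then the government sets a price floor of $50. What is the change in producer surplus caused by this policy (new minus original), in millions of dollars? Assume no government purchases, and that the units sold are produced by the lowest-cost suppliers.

Without the control the market clears where 431 - 7P = 7P - 199, i.e. P* = 45 and Q* = 116.
Since 50 > 45, the floor is binding.
At P = 50: Qd = 431 - 7·50 = 81 and Qs = 7·50 - 199 = 151.
Producer surplus without the control is ½ · (45 - 199/7) · 116 = 6728/7.
With the floor, 81 units are sold at 50. The supply price at Q = 81 is 40, so PS = ½ · [(50 - 199/7) + (50 - 40)] · 81 = 17901/14.
Change in producer surplus = 17901/14 - 6728/7 = 317.5.

317.5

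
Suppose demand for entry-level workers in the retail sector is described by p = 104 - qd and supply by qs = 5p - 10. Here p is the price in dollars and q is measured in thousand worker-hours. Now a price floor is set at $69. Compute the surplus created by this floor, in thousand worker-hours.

300

Rearranging demand gives qd = 104 - p. Setting quantity demanded equal to quantity supplied, 104 - p = 5p - 10, gives p* = 19 and q* = 85.
The floor of 69 is above the equilibrium price 19, so it binds.
At p = 69: qd = 104 - 69 = 35 and qs = 5·69 - 10 = 335.
Surplus = qs - qd = 335 - 35 = 300.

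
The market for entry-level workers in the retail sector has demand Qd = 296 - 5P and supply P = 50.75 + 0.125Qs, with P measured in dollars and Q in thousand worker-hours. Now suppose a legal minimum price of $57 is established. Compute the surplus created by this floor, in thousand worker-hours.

Rearranging supply gives Qs = 8P - 406. Setting quantity demanded equal to quantity supplied, 296 - 5P = 8P - 406, gives P* = 54 and Q* = 26.
Because the floor (57) lies above the market-clearing price, it is binding.
At P = 57: Qd = 296 - 5·57 = 11 and Qs = 8·57 - 406 = 50.
Surplus = Qs - Qd = 50 - 11 = 39.

39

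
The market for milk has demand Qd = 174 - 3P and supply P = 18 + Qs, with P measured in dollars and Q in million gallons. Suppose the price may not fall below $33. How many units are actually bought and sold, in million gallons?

Rearranging supply gives Qs = P - 18. In a free market, 174 - 3P = P - 18 gives the equilibrium P* = 48, Q* = 30.
The floor of 33 is below the equilibrium price 48, so it is not binding; the market clears at P* = 48, Q* = 30.

30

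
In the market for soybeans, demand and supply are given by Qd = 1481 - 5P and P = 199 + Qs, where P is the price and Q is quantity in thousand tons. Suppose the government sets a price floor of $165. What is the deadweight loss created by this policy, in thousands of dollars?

0

Rearranging supply gives Qs = P - 199. Without the control the market clears where 1481 - 5P = P - 199, i.e. P* = 280 and Q* = 81.
The floor of 165 is below the equilibrium price 280, so it is not binding; the market clears at P* = 280, Q* = 81.
Since the control does not bind, no trades are prevented and deadweight loss is zero.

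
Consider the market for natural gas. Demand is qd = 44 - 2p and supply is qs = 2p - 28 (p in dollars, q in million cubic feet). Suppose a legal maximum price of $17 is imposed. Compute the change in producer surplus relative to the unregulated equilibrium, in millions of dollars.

Setting quantity demanded equal to quantity supplied, 44 - 2p = 2p - 28, gives p* = 18 and q* = 8.
Since 17 < 18, the ceiling is binding.
At p = 17: qd = 44 - 2·17 = 10 and qs = 2·17 - 28 = 6.
Producer surplus without the control is ½ · (18 - 14) · 8 = 16.
With the ceiling, producers sell 6 units at 17, so PS = ½ · (17 - 14) · 6 = 9.
Change in producer surplus = 9 - 16 = -7.

-7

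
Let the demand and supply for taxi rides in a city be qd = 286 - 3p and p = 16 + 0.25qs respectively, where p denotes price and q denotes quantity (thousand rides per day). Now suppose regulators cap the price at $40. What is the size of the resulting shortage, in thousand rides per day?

Rearranging supply gives qs = 4p - 64. Without the control the market clears where 286 - 3p = 4p - 64, i.e. p* = 50 and q* = 136.
The ceiling of 40 is below the equilibrium price 50, so it binds.
At p = 40: qd = 286 - 3·40 = 166 and qs = 4·40 - 64 = 96.
Shortage = qd - qs = 166 - 96 = 70.

70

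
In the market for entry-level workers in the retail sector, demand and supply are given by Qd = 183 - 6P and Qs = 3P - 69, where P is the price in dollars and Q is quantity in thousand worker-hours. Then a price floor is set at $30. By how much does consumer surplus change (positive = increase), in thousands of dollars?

Without the control the market clears where 183 - 6P = 3P - 69, i.e. P* = 28 and Q* = 15.
The floor of 30 is above the equilibrium price 28, so it binds.
At P = 30: Qd = 183 - 6·30 = 3 and Qs = 3·30 - 69 = 21.
Consumer surplus without the control is ½ · (30.5 - 28) · 15 = 18.75.
With the floor, consumers buy 3 units at 30, so CS = ½ · (30.5 - 30) · 3 = 0.75.
Change in consumer surplus = 0.75 - 18.75 = -18.

-18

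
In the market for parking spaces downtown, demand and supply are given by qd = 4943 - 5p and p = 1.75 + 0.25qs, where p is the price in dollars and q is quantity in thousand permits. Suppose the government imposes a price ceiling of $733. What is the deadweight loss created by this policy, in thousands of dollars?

Rearranging supply gives qs = 4p - 7. Without the control the market clears where 4943 - 5p = 4p - 7, i.e. p* = 550 and q* = 2193.
Since 733 is above p* = 550, the ceiling does not bind and the free-market outcome prevails.
Since the control does not bind, no trades are prevented and deadweight loss is zero.

0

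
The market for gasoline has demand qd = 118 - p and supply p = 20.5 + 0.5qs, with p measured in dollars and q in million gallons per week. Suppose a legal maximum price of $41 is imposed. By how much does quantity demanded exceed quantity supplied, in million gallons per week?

36

Rearranging supply gives qs = 2p - 41. Equilibrium: 118 - p = 2p - 41, so 159 = 3p and p* = 53, q* = 65.
Because the ceiling (41) lies below the market-clearing price, it is binding.
At p = 41: qd = 118 - 41 = 77 and qs = 2·41 - 41 = 41.
Shortage = qd - qs = 77 - 41 = 36.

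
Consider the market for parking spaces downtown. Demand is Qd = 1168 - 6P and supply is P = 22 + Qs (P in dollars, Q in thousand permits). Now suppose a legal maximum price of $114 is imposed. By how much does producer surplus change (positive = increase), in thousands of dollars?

Rearranging supply gives Qs = P - 22. Setting quantity demanded equal to quantity supplied, 1168 - 6P = P - 22, gives P* = 170 and Q* = 148.
Since 114 < 170, the ceiling is binding.
At P = 114: Qd = 1168 - 6·114 = 484 and Qs = 114 - 22 = 92.
Producer surplus without the control is ½ · (170 - 22) · 148 = 10952.
With the ceiling, producers sell 92 units at 114, so PS = ½ · (114 - 22) · 92 = 4232.
Change in producer surplus = 4232 - 10952 = -6720.

-6720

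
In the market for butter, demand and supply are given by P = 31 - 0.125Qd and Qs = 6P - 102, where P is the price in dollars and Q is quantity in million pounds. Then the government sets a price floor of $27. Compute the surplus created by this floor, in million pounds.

Rearranging demand gives Qd = 248 - 8P. Without the control the market clears where 248 - 8P = 6P - 102, i.e. P* = 25 and Q* = 48.
Since 27 > 25, the floor is binding.
At P = 27: Qd = 248 - 8·27 = 32 and Qs = 6·27 - 102 = 60.
Surplus = Qs - Qd = 60 - 32 = 28.

28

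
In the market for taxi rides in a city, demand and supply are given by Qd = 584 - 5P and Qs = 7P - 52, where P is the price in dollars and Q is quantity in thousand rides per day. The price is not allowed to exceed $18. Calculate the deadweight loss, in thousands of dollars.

10290

In a free market, 584 - 5P = 7P - 52 gives the equilibrium P* = 53, Q* = 319.
Because the ceiling (18) lies below the market-clearing price, it is binding.
At P = 18: Qd = 584 - 5·18 = 494 and Qs = 7·18 - 52 = 74.
Quantity traded falls to 74. At Q = 74 the demand price is (584 - 74)/5 = 102 and the supply price is (52 + 74)/7 = 18.
Deadweight loss = ½ · (102 - 18) · (319 - 74) = ½ · 84 · 245 = 10290.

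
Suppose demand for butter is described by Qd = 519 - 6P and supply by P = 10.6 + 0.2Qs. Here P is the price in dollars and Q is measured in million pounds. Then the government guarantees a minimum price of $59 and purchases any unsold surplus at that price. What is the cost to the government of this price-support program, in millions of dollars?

4543

Rearranging supply gives Qs = 5P - 53. In a free market, 519 - 6P = 5P - 53 gives the equilibrium P* = 52, Q* = 207.
Since 59 > 52, the floor is binding.
At P = 59: Qd = 519 - 6·59 = 165 and Qs = 5·59 - 53 = 242.
Surplus = Qs - Qd = 77.
Government expenditure = surplus × support price = 77 × 59 = 4543.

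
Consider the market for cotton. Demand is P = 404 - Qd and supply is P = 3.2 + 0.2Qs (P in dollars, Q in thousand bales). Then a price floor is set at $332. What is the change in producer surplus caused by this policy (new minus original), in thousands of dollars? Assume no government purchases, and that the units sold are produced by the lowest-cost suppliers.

11999.6

Rearranging demand gives Qd = 404 - P; rearranging supply gives Qs = 5P - 16. Without the control the market clears where 404 - P = 5P - 16, i.e. P* = 70 and Q* = 334.
Because the floor (332) lies above the market-clearing price, it is binding.
At P = 332: Qd = 404 - 332 = 72 and Qs = 5·332 - 16 = 1644.
Producer surplus without the control is ½ · (70 - 3.2) · 334 = 11155.6.
With the floor, 72 units are sold at 332. The supply price at Q = 72 is 17.6, so PS = ½ · [(332 - 3.2) + (332 - 17.6)] · 72 = 23155.2.
Change in producer surplus = 23155.2 - 11155.6 = 11999.6.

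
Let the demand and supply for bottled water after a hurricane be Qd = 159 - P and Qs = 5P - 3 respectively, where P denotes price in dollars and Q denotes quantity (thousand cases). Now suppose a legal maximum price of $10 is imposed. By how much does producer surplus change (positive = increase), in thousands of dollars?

Without the control the market clears where 159 - P = 5P - 3, i.e. P* = 27 and Q* = 132.
The ceiling of 10 is below the equilibrium price 27, so it binds.
At P = 10: Qd = 159 - 10 = 149 and Qs = 5·10 - 3 = 47.
Producer surplus without the control is ½ · (27 - 0.6) · 132 = 1742.4.
With the ceiling, producers sell 47 units at 10, so PS = ½ · (10 - 0.6) · 47 = 220.9.
Change in producer surplus = 220.9 - 1742.4 = -1521.5.

-1521.5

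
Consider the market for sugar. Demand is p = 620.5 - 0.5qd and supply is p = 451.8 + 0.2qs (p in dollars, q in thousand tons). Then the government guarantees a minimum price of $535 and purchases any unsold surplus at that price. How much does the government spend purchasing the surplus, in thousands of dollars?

131075

Rearranging demand gives qd = 1241 - 2p; rearranging supply gives qs = 5p - 2259. Equilibrium: 1241 - 2p = 5p - 2259, so 3500 = 7p and p* = 500, q* = 241.
Because the floor (535) lies above the market-clearing price, it is binding.
At p = 535: qd = 1241 - 2·535 = 171 and qs = 5·535 - 2259 = 416.
Surplus = qs - qd = 245.
Government expenditure = surplus × support price = 245 × 535 = 131075.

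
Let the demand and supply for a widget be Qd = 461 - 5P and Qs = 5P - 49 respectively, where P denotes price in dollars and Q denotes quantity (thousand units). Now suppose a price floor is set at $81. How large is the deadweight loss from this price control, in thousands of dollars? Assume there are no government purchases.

4500

Equilibrium: 461 - 5P = 5P - 49, so 510 = 10P and P* = 51, Q* = 206.
Because the floor (81) lies above the market-clearing price, it is binding.
At P = 81: Qd = 461 - 5·81 = 56 and Qs = 5·81 - 49 = 356.
Quantity traded falls to 56. At Q = 56 the demand price is (461 - 56)/5 = 81 and the supply price is (49 + 56)/5 = 21.
Deadweight loss = ½ · (81 - 21) · (206 - 56) = ½ · 60 · 150 = 4500.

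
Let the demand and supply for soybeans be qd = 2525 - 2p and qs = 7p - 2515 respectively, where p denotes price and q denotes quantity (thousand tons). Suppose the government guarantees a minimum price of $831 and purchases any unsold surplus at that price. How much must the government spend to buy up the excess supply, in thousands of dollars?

2026809

In a free market, 2525 - 2p = 7p - 2515 gives the equilibrium p* = 560, q* = 1405.
Since 831 > 560, the floor is binding.
At p = 831: qd = 2525 - 2·831 = 863 and qs = 7·831 - 2515 = 3302.
Surplus = qs - qd = 2439.
Government expenditure = surplus × support price = 2439 × 831 = 2026809.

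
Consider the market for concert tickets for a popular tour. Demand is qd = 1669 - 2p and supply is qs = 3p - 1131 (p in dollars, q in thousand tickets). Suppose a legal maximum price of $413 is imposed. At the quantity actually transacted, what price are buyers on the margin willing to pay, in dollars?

Equilibrium: 1669 - 2p = 3p - 1131, so 2800 = 5p and p* = 560, q* = 549.
Because the ceiling (413) lies below the market-clearing price, it is binding.
At p = 413: qd = 1669 - 2·413 = 843 and qs = 3·413 - 1131 = 108.
Only 108 units reach the market. On the demand curve, the marginal buyer's willingness to pay at q = 108 is (1669 - 108)/2 = 780.5.

780.5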